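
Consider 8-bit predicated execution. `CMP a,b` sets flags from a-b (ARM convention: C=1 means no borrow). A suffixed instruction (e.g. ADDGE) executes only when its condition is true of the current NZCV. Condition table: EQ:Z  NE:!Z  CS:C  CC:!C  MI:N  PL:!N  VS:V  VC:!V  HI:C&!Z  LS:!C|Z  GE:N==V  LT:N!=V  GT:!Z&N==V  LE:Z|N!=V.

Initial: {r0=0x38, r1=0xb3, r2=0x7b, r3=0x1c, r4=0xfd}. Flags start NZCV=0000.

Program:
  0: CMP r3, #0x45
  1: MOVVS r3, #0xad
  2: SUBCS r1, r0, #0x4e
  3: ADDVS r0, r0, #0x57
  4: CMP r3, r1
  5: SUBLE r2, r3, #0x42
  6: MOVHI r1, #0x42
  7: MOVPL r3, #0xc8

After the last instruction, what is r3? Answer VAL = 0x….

[0] flags=1000 → (cmp)
[1] flags=1000 VS?F → skip
[2] flags=1000 CS?F → skip
[3] flags=1000 VS?F → skip
[4] flags=0000 → (cmp)
[5] flags=0000 LE?F → skip
[6] flags=0000 HI?F → skip
[7] flags=0000 PL?T → r3=0xc8

VAL = 0xc8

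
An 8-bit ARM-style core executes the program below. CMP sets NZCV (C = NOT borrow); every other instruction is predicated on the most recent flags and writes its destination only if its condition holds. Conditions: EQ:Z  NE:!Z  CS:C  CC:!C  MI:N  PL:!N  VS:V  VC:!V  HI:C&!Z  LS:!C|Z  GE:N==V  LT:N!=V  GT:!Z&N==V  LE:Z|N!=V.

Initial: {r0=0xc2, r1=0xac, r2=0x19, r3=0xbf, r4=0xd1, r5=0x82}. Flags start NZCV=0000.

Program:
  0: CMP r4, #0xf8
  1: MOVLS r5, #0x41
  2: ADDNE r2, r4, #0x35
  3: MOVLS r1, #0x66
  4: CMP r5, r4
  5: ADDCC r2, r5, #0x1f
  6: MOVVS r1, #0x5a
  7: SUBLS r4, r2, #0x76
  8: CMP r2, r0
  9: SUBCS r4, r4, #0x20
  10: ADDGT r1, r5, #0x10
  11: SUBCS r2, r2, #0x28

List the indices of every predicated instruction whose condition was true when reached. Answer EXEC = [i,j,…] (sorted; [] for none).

EXEC = [1,2,3,5,7,10]

[0] flags=1000 → (cmp)
[1] flags=1000 LS?T → r5=0x41
[2] flags=1000 NE?T → r2=0x06
[3] flags=1000 LS?T → r1=0x66
[4] flags=0000 → (cmp)
[5] flags=0000 CC?T → r2=0x60
[6] flags=0000 VS?F → skip
[7] flags=0000 LS?T → r4=0xea
[8] flags=1001 → (cmp)
[9] flags=1001 CS?F → skip
[10] flags=1001 GT?T → r1=0x51
[11] flags=1001 CS?F → skip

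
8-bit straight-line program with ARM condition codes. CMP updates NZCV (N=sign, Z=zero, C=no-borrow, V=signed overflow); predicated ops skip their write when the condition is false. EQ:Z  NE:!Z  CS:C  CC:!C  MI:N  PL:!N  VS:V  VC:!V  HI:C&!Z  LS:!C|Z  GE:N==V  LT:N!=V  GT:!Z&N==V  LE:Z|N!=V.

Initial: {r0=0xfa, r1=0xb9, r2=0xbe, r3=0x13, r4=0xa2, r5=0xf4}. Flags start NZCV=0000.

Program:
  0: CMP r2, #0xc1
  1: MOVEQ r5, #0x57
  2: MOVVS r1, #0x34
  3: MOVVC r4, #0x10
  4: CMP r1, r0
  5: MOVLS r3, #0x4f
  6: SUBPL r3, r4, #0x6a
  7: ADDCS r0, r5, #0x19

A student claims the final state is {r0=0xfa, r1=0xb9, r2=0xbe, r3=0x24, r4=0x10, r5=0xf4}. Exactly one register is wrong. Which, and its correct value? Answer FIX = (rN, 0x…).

FIX = (r3, 0x4f)

[0] flags=1000 → (cmp)
[1] flags=1000 EQ?F → skip
[2] flags=1000 VS?F → skip
[3] flags=1000 VC?T → r4=0x10
[4] flags=1000 → (cmp)
[5] flags=1000 LS?T → r3=0x4f
[6] flags=1000 PL?F → skip
[7] flags=1000 CS?F → skip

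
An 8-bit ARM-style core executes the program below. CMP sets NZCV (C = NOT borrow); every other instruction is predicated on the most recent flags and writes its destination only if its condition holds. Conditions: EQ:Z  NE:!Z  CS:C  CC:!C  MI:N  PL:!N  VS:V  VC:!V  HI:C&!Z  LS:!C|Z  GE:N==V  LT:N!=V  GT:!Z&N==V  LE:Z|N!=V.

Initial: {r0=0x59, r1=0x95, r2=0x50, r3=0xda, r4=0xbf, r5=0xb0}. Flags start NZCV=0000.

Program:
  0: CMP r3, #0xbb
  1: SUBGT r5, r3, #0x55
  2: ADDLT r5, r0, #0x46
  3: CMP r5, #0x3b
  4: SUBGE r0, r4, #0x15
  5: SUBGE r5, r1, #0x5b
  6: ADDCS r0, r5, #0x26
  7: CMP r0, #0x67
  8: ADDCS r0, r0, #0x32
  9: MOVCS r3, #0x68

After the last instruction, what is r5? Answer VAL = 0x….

[0] flags=0010 → (cmp)
[1] flags=0010 GT?T → r5=0x85
[2] flags=0010 LT?F → skip
[3] flags=0011 → (cmp)
[4] flags=0011 GE?F → skip
[5] flags=0011 GE?F → skip
[6] flags=0011 CS?T → r0=0xab
[7] flags=0011 → (cmp)
[8] flags=0011 CS?T → r0=0xdd
[9] flags=0011 CS?T → r3=0x68

VAL = 0x85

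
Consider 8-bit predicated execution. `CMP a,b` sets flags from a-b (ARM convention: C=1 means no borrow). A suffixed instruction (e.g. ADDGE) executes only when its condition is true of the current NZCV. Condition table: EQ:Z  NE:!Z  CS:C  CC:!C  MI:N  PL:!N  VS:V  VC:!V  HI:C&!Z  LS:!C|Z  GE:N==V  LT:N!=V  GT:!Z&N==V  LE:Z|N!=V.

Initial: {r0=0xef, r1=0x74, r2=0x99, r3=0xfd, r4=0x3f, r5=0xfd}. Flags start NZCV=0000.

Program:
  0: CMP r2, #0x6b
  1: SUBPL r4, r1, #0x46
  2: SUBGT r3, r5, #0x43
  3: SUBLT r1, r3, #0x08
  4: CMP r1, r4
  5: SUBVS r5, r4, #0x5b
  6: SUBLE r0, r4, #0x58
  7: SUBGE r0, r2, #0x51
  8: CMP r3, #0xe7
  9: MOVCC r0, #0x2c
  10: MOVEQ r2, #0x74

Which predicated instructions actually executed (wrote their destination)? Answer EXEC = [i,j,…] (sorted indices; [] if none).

[0] flags=0011 → (cmp)
[1] flags=0011 PL?T → r4=0x2e
[2] flags=0011 GT?F → skip
[3] flags=0011 LT?T → r1=0xf5
[4] flags=1010 → (cmp)
[5] flags=1010 VS?F → skip
[6] flags=1010 LE?T → r0=0xd6
[7] flags=1010 GE?F → skip
[8] flags=0010 → (cmp)
[9] flags=0010 CC?F → skip
[10] flags=0010 EQ?F → skip

EXEC = [1,3,6]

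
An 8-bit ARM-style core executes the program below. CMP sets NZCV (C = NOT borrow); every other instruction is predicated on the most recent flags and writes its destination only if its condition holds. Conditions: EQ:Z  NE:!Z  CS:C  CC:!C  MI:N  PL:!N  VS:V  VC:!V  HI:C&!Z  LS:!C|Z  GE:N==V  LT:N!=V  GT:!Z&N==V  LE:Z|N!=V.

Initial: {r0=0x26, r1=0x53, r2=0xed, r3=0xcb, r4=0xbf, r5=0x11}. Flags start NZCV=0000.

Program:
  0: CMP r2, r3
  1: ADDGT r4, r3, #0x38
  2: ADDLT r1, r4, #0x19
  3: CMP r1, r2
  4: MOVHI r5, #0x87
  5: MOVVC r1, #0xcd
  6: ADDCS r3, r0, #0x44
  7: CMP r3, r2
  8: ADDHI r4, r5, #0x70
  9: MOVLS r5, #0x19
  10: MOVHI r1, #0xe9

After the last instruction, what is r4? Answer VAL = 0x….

[0] flags=0010 → (cmp)
[1] flags=0010 GT?T → r4=0x03
[2] flags=0010 LT?F → skip
[3] flags=0000 → (cmp)
[4] flags=0000 HI?F → skip
[5] flags=0000 VC?T → r1=0xcd
[6] flags=0000 CS?F → skip
[7] flags=1000 → (cmp)
[8] flags=1000 HI?F → skip
[9] flags=1000 LS?T → r5=0x19
[10] flags=1000 HI?F → skip

VAL = 0x03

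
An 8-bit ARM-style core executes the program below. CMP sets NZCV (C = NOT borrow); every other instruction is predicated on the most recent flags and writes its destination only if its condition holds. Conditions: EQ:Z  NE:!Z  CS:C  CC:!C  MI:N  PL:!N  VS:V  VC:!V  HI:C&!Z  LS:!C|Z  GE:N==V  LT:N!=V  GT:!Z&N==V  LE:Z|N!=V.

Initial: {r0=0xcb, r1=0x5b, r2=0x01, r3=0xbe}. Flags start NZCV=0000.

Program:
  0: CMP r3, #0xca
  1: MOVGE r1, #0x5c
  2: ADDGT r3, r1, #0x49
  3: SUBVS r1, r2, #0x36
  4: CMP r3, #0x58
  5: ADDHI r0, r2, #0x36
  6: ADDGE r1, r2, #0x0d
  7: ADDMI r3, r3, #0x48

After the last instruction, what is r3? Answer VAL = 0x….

0: ✓ CMP  NZCV=1000
1: · MOVGE
2: · ADDGT
3: · SUBVS
4: ✓ CMP  NZCV=0011
5: ✓ ADDHI  r0←0x37
6: · ADDGE
7: · ADDMI

VAL = 0xbe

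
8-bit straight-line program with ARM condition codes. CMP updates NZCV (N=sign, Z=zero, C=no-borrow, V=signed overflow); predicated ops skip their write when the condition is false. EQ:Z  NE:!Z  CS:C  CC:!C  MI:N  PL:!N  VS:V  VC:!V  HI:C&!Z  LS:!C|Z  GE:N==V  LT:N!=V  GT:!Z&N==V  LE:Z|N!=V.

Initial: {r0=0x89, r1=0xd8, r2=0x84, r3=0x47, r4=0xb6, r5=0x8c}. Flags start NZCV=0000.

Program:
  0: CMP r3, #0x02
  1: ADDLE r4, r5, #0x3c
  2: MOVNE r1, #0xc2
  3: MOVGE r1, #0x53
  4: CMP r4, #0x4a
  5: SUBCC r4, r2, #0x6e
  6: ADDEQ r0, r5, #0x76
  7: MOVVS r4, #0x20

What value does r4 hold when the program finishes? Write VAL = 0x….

0: ✓ CMP  NZCV=0010
1: · ADDLE
2: ✓ MOVNE  r1←0xc2
3: ✓ MOVGE  r1←0x53
4: ✓ CMP  NZCV=0011
5: · SUBCC
6: · ADDEQ
7: ✓ MOVVS  r4←0x20

VAL = 0x20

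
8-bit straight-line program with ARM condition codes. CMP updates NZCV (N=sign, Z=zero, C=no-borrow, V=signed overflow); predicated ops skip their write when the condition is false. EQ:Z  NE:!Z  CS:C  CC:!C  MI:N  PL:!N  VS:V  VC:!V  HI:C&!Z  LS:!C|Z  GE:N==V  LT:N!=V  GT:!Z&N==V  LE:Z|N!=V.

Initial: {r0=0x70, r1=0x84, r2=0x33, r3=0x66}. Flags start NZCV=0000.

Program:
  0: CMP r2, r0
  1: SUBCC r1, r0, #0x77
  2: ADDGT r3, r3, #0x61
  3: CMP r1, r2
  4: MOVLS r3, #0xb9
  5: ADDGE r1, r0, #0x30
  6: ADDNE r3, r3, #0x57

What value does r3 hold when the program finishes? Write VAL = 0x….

VAL = 0xbd

0: ✓ CMP  NZCV=1000
1: ✓ SUBCC  r1←0xf9
2: · ADDGT
3: ✓ CMP  NZCV=1010
4: · MOVLS
5: · ADDGE
6: ✓ ADDNE  r3←0xbd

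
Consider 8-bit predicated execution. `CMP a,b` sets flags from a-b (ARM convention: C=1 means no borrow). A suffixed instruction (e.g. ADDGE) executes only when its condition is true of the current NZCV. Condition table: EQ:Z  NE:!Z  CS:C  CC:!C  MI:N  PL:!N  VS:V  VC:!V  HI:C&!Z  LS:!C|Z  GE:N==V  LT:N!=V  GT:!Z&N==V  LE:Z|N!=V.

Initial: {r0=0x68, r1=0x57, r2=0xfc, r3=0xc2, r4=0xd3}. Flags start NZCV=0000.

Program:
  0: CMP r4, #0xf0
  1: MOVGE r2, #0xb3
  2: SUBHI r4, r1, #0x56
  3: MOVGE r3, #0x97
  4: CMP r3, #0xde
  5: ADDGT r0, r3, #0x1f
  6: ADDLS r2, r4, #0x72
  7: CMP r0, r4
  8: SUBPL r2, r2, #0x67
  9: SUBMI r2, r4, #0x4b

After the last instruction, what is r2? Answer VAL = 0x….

VAL = 0x88

[0] flags=1000 → (cmp)
[1] flags=1000 GE?F → skip
[2] flags=1000 HI?F → skip
[3] flags=1000 GE?F → skip
[4] flags=1000 → (cmp)
[5] flags=1000 GT?F → skip
[6] flags=1000 LS?T → r2=0x45
[7] flags=1001 → (cmp)
[8] flags=1001 PL?F → skip
[9] flags=1001 MI?T → r2=0x88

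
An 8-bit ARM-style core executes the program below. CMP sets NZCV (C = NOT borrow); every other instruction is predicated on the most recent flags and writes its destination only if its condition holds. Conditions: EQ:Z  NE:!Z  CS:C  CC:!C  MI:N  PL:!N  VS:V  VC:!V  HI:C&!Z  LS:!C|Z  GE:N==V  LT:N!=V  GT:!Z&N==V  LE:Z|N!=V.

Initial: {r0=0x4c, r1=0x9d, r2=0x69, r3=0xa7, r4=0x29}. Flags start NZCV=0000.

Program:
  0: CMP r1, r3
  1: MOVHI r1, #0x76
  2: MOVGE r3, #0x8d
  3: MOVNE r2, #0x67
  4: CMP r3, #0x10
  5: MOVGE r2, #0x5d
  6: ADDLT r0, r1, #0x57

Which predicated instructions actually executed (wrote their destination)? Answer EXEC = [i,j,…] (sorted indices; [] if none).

[0] flags=1000 → (cmp)
[1] flags=1000 HI?F → skip
[2] flags=1000 GE?F → skip
[3] flags=1000 NE?T → r2=0x67
[4] flags=1010 → (cmp)
[5] flags=1010 GE?F → skip
[6] flags=1010 LT?T → r0=0xf4

EXEC = [3,6]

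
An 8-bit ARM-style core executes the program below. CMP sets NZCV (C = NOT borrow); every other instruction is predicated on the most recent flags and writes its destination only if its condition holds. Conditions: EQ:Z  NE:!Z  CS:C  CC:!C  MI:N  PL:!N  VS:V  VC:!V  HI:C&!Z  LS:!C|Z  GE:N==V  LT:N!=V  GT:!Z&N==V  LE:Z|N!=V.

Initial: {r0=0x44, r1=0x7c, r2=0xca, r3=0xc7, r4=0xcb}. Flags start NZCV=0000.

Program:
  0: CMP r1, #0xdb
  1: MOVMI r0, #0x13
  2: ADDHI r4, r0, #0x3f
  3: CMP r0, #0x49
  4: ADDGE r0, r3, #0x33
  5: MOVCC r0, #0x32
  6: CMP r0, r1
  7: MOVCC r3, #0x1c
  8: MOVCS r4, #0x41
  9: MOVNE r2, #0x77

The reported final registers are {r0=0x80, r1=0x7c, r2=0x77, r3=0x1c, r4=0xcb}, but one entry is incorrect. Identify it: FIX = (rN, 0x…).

[0] flags=1001 → (cmp)
[1] flags=1001 MI?T → r0=0x13
[2] flags=1001 HI?F → skip
[3] flags=1000 → (cmp)
[4] flags=1000 GE?F → skip
[5] flags=1000 CC?T → r0=0x32
[6] flags=1000 → (cmp)
[7] flags=1000 CC?T → r3=0x1c
[8] flags=1000 CS?F → skip
[9] flags=1000 NE?T → r2=0x77

FIX = (r0, 0x32)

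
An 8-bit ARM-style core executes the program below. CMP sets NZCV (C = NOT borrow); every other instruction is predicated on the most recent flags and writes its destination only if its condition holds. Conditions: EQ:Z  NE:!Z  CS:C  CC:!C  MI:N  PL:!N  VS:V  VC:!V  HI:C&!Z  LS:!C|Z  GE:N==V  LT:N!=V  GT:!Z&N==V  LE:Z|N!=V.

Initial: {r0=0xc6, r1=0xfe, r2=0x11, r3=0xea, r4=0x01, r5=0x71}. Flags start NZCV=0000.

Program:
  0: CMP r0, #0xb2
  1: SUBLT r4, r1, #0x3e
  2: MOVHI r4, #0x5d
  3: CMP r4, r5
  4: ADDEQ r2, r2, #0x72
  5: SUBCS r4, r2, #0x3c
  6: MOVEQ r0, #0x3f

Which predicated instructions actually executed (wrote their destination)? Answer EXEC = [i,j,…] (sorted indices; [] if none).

EXEC = [2]

[0] flags=0010 → (cmp)
[1] flags=0010 LT?F → skip
[2] flags=0010 HI?T → r4=0x5d
[3] flags=1000 → (cmp)
[4] flags=1000 EQ?F → skip
[5] flags=1000 CS?F → skip
[6] flags=1000 EQ?F → skip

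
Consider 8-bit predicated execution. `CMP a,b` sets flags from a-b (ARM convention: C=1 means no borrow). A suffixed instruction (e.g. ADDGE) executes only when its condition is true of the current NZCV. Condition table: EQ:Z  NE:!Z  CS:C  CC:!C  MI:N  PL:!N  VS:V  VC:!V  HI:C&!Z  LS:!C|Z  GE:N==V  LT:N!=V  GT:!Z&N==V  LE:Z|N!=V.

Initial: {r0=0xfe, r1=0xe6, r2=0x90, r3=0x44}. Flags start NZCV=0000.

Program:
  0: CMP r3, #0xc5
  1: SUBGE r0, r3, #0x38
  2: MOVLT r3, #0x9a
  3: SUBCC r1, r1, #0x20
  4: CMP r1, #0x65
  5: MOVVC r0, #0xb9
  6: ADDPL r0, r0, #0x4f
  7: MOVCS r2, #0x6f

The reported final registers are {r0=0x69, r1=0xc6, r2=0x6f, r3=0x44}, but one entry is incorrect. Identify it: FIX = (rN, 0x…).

FIX = (r0, 0x5b)

0: ✓ CMP  NZCV=0000
1: ✓ SUBGE  r0←0x0c
2: · MOVLT
3: ✓ SUBCC  r1←0xc6
4: ✓ CMP  NZCV=0011
5: · MOVVC
6: ✓ ADDPL  r0←0x5b
7: ✓ MOVCS  r2←0x6f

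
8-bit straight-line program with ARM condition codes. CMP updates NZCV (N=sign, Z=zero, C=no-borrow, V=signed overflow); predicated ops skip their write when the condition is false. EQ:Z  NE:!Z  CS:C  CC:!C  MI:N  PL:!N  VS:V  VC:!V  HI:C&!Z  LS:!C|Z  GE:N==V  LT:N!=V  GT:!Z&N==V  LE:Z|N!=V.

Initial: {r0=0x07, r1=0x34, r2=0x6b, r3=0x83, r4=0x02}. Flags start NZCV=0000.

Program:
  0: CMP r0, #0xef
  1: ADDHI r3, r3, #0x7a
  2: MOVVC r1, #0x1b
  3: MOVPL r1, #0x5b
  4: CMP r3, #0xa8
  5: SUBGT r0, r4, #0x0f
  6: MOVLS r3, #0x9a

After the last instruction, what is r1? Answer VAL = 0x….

0: ✓ CMP  NZCV=0000
1: · ADDHI
2: ✓ MOVVC  r1←0x1b
3: ✓ MOVPL  r1←0x5b
4: ✓ CMP  NZCV=1000
5: · SUBGT
6: ✓ MOVLS  r3←0x9a

VAL = 0x5b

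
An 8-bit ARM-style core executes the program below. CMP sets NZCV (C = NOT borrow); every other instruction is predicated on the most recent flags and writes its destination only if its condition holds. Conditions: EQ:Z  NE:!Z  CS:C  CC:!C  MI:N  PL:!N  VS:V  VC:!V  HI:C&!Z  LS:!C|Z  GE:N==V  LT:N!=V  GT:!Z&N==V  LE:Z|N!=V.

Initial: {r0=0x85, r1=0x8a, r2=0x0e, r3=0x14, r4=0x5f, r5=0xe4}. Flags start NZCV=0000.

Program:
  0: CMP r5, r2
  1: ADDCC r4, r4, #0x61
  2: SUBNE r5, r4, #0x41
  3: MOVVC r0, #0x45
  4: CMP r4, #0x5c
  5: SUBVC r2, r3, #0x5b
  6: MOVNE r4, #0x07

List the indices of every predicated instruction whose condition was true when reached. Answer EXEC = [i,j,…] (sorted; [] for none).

EXEC = [2,3,5,6]

0: ✓ CMP  NZCV=1010
1: · ADDCC
2: ✓ SUBNE  r5←0x1e
3: ✓ MOVVC  r0←0x45
4: ✓ CMP  NZCV=0010
5: ✓ SUBVC  r2←0xb9
6: ✓ MOVNE  r4←0x07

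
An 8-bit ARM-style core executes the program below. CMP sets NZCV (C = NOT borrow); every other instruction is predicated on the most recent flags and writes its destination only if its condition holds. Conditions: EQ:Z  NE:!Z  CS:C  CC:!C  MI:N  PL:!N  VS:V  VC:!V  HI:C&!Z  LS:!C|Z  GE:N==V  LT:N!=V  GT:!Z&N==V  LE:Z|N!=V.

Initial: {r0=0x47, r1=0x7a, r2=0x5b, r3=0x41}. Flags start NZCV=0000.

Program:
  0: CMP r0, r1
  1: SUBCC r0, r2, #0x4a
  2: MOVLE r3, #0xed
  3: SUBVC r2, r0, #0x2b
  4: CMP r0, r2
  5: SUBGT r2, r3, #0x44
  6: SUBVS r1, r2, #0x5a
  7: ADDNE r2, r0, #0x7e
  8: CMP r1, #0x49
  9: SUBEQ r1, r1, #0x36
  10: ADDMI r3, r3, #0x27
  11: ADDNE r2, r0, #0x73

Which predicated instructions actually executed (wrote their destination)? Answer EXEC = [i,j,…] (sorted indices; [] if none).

0: ✓ CMP  NZCV=1000
1: ✓ SUBCC  r0←0x11
2: ✓ MOVLE  r3←0xed
3: ✓ SUBVC  r2←0xe6
4: ✓ CMP  NZCV=0000
5: ✓ SUBGT  r2←0xa9
6: · SUBVS
7: ✓ ADDNE  r2←0x8f
8: ✓ CMP  NZCV=0010
9: · SUBEQ
10: · ADDMI
11: ✓ ADDNE  r2←0x84

EXEC = [1,2,3,5,7,11]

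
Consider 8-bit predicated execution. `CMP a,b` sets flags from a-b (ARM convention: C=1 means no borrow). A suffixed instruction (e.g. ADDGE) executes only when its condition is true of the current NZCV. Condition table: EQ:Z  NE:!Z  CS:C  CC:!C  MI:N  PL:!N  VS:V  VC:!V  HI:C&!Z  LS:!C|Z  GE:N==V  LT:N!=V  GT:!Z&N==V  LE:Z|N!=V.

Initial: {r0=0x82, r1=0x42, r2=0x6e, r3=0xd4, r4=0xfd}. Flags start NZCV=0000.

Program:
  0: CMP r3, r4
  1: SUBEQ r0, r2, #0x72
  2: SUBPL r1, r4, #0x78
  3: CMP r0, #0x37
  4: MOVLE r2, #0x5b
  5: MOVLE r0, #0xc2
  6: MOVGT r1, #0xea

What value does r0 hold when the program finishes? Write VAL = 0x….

0: ✓ CMP  NZCV=1000
1: · SUBEQ
2: · SUBPL
3: ✓ CMP  NZCV=0011
4: ✓ MOVLE  r2←0x5b
5: ✓ MOVLE  r0←0xc2
6: · MOVGT

VAL = 0xc2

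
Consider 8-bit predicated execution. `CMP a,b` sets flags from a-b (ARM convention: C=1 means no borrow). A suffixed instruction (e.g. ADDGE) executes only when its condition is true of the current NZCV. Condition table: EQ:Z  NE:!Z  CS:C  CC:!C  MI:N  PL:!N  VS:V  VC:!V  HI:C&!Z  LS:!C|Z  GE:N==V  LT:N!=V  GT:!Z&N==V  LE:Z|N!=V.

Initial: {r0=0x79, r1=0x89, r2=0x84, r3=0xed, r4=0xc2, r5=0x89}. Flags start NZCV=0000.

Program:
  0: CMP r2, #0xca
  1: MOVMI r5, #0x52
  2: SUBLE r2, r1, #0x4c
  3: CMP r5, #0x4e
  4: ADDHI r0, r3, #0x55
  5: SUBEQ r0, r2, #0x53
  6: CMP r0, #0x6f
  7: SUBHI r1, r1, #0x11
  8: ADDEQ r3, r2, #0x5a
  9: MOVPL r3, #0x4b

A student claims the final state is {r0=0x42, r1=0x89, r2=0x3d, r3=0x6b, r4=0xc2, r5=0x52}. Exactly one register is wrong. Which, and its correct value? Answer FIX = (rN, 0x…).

FIX = (r3, 0xed)

[0] flags=1000 → (cmp)
[1] flags=1000 MI?T → r5=0x52
[2] flags=1000 LE?T → r2=0x3d
[3] flags=0010 → (cmp)
[4] flags=0010 HI?T → r0=0x42
[5] flags=0010 EQ?F → skip
[6] flags=1000 → (cmp)
[7] flags=1000 HI?F → skip
[8] flags=1000 EQ?F → skip
[9] flags=1000 PL?F → skip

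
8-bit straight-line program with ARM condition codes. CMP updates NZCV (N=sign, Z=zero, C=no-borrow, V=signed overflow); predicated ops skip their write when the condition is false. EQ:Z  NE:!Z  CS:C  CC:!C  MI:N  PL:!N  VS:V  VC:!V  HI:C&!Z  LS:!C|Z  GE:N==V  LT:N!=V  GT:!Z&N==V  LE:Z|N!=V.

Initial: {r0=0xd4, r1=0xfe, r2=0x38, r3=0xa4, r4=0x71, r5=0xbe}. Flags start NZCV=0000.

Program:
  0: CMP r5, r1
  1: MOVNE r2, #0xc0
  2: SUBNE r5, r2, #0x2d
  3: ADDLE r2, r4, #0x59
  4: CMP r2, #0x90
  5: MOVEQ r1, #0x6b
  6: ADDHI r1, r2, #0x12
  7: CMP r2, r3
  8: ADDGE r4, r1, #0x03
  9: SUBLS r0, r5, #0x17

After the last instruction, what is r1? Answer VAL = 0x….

VAL = 0xdc

[0] flags=1000 → (cmp)
[1] flags=1000 NE?T → r2=0xc0
[2] flags=1000 NE?T → r5=0x93
[3] flags=1000 LE?T → r2=0xca
[4] flags=0010 → (cmp)
[5] flags=0010 EQ?F → skip
[6] flags=0010 HI?T → r1=0xdc
[7] flags=0010 → (cmp)
[8] flags=0010 GE?T → r4=0xdf
[9] flags=0010 LS?F → skip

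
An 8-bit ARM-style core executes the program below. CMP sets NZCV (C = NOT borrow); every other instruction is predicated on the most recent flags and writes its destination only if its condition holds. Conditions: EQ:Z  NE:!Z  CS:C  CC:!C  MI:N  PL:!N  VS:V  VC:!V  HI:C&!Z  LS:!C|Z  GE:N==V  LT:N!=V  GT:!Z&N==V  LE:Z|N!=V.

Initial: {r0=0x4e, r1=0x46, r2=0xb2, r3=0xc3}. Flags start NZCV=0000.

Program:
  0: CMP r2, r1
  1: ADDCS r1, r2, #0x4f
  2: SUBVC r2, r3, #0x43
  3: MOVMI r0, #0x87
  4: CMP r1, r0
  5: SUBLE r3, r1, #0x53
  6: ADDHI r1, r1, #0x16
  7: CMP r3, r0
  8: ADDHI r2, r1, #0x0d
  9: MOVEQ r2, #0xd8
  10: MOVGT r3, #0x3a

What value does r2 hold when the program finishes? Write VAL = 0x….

[0] flags=0011 → (cmp)
[1] flags=0011 CS?T → r1=0x01
[2] flags=0011 VC?F → skip
[3] flags=0011 MI?F → skip
[4] flags=1000 → (cmp)
[5] flags=1000 LE?T → r3=0xae
[6] flags=1000 HI?F → skip
[7] flags=0011 → (cmp)
[8] flags=0011 HI?T → r2=0x0e
[9] flags=0011 EQ?F → skip
[10] flags=0011 GT?F → skip

VAL = 0x0e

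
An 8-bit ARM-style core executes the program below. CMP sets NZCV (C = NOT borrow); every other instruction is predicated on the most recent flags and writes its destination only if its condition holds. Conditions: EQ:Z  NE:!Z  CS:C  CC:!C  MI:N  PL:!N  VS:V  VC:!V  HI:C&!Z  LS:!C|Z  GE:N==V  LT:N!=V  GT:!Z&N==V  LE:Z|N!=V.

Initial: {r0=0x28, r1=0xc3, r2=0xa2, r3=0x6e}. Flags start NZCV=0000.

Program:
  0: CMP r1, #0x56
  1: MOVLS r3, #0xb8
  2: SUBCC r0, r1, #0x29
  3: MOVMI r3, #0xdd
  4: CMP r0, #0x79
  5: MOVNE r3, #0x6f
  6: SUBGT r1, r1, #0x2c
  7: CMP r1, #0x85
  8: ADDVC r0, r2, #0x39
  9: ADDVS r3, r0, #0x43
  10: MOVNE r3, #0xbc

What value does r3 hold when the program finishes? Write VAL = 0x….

VAL = 0xbc

[0] flags=0011 → (cmp)
[1] flags=0011 LS?F → skip
[2] flags=0011 CC?F → skip
[3] flags=0011 MI?F → skip
[4] flags=1000 → (cmp)
[5] flags=1000 NE?T → r3=0x6f
[6] flags=1000 GT?F → skip
[7] flags=0010 → (cmp)
[8] flags=0010 VC?T → r0=0xdb
[9] flags=0010 VS?F → skip
[10] flags=0010 NE?T → r3=0xbc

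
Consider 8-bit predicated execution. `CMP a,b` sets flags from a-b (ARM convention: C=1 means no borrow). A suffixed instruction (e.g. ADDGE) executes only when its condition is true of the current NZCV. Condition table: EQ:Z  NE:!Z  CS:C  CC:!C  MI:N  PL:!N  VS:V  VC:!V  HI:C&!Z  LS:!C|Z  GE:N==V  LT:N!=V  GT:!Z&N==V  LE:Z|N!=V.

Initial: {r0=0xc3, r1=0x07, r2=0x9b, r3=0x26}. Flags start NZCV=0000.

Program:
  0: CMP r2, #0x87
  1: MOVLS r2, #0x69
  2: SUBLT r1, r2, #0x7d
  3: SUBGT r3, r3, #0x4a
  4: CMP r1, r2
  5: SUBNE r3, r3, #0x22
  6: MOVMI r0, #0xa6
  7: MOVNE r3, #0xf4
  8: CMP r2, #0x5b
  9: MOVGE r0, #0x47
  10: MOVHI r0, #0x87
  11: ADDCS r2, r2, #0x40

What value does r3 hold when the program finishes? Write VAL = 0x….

VAL = 0xf4

[0] flags=0010 → (cmp)
[1] flags=0010 LS?F → skip
[2] flags=0010 LT?F → skip
[3] flags=0010 GT?T → r3=0xdc
[4] flags=0000 → (cmp)
[5] flags=0000 NE?T → r3=0xba
[6] flags=0000 MI?F → skip
[7] flags=0000 NE?T → r3=0xf4
[8] flags=0011 → (cmp)
[9] flags=0011 GE?F → skip
[10] flags=0011 HI?T → r0=0x87
[11] flags=0011 CS?T → r2=0xdb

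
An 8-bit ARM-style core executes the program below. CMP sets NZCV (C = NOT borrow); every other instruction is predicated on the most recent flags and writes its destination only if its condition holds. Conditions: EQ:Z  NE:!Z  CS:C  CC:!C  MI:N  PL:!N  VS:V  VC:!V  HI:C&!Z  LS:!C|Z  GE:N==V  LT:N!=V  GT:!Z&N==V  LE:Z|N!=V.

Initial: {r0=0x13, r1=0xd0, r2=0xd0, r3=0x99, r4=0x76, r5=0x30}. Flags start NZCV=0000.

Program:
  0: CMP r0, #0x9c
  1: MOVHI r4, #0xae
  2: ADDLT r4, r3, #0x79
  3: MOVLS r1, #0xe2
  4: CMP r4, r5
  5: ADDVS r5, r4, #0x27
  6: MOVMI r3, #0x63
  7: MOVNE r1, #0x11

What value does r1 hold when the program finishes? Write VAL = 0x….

0: ✓ CMP  NZCV=0000
1: · MOVHI
2: · ADDLT
3: ✓ MOVLS  r1←0xe2
4: ✓ CMP  NZCV=0010
5: · ADDVS
6: · MOVMI
7: ✓ MOVNE  r1←0x11

VAL = 0x11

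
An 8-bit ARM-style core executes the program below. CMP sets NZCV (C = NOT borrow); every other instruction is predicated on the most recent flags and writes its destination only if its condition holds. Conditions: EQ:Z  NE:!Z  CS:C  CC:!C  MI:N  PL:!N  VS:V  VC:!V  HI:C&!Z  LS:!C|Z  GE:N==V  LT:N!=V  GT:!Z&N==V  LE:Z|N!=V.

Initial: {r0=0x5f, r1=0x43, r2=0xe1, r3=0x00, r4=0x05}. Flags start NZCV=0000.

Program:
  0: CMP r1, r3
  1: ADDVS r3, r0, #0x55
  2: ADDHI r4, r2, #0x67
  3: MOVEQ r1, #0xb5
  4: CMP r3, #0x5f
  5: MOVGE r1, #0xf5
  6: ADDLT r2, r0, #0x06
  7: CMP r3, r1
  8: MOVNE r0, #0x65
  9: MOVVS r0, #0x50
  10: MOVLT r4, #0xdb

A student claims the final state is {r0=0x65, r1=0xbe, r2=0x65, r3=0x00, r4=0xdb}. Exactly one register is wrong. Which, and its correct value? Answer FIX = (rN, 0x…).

[0] flags=0010 → (cmp)
[1] flags=0010 VS?F → skip
[2] flags=0010 HI?T → r4=0x48
[3] flags=0010 EQ?F → skip
[4] flags=1000 → (cmp)
[5] flags=1000 GE?F → skip
[6] flags=1000 LT?T → r2=0x65
[7] flags=1000 → (cmp)
[8] flags=1000 NE?T → r0=0x65
[9] flags=1000 VS?F → skip
[10] flags=1000 LT?T → r4=0xdb

FIX = (r1, 0x43)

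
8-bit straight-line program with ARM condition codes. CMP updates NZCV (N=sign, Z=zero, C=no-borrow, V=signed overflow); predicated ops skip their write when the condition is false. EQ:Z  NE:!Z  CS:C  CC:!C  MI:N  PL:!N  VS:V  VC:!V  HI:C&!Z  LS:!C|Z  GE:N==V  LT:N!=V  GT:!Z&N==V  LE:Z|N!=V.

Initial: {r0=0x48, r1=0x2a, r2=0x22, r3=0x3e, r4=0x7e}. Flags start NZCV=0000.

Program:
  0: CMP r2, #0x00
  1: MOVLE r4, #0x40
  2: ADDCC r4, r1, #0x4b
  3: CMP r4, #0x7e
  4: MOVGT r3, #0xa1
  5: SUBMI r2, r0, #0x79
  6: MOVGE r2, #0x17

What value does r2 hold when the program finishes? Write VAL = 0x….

VAL = 0x17

0: ✓ CMP  NZCV=0010
1: · MOVLE
2: · ADDCC
3: ✓ CMP  NZCV=0110
4: · MOVGT
5: · SUBMI
6: ✓ MOVGE  r2←0x17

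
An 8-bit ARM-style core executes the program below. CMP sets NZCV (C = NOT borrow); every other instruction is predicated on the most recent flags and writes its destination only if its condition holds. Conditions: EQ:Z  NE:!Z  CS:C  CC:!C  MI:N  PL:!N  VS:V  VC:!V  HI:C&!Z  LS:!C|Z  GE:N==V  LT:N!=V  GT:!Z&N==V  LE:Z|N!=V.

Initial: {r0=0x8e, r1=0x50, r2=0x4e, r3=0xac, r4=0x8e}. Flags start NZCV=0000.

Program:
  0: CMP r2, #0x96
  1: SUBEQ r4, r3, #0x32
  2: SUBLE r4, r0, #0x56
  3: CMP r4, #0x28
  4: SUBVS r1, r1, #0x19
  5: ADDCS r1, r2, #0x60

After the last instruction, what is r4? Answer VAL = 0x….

[0] flags=1001 → (cmp)
[1] flags=1001 EQ?F → skip
[2] flags=1001 LE?F → skip
[3] flags=0011 → (cmp)
[4] flags=0011 VS?T → r1=0x37
[5] flags=0011 CS?T → r1=0xae

VAL = 0x8e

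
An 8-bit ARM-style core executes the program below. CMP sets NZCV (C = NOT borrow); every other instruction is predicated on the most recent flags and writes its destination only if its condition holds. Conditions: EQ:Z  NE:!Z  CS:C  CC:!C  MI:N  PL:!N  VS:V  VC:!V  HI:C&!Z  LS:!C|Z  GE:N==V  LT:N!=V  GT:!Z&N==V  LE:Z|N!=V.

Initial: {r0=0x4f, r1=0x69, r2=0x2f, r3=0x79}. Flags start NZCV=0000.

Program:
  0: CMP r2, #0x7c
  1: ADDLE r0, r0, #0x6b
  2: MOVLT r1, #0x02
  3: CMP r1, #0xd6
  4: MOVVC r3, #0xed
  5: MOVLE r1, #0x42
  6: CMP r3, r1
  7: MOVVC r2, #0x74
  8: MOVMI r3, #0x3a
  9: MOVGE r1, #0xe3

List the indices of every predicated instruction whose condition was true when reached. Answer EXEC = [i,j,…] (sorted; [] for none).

[0] flags=1000 → (cmp)
[1] flags=1000 LE?T → r0=0xba
[2] flags=1000 LT?T → r1=0x02
[3] flags=0000 → (cmp)
[4] flags=0000 VC?T → r3=0xed
[5] flags=0000 LE?F → skip
[6] flags=1010 → (cmp)
[7] flags=1010 VC?T → r2=0x74
[8] flags=1010 MI?T → r3=0x3a
[9] flags=1010 GE?F → skip

EXEC = [1,2,4,7,8]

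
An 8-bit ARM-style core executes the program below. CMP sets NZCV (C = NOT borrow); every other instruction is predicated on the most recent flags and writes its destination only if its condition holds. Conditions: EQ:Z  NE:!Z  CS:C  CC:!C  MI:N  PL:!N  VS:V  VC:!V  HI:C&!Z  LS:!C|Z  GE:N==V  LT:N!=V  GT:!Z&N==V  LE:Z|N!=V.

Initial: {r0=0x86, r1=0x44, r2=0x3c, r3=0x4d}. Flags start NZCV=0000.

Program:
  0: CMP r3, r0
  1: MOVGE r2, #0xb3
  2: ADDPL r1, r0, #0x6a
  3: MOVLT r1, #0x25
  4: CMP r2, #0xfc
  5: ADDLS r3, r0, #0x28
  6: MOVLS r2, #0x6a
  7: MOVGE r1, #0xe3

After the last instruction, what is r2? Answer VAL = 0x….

[0] flags=1001 → (cmp)
[1] flags=1001 GE?T → r2=0xb3
[2] flags=1001 PL?F → skip
[3] flags=1001 LT?F → skip
[4] flags=1000 → (cmp)
[5] flags=1000 LS?T → r3=0xae
[6] flags=1000 LS?T → r2=0x6a
[7] flags=1000 GE?F → skip

VAL = 0x6a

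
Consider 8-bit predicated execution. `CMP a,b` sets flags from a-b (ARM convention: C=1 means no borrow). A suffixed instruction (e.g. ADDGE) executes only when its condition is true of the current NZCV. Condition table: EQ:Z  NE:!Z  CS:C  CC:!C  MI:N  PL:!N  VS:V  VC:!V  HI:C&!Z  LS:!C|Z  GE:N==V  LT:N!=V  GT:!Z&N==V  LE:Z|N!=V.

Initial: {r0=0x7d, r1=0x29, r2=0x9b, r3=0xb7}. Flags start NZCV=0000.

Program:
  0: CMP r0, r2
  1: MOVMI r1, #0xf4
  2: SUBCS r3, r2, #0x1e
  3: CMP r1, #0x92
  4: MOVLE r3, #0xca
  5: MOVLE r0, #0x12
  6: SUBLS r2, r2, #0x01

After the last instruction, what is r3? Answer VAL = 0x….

[0] flags=1001 → (cmp)
[1] flags=1001 MI?T → r1=0xf4
[2] flags=1001 CS?F → skip
[3] flags=0010 → (cmp)
[4] flags=0010 LE?F → skip
[5] flags=0010 LE?F → skip
[6] flags=0010 LS?F → skip

VAL = 0xb7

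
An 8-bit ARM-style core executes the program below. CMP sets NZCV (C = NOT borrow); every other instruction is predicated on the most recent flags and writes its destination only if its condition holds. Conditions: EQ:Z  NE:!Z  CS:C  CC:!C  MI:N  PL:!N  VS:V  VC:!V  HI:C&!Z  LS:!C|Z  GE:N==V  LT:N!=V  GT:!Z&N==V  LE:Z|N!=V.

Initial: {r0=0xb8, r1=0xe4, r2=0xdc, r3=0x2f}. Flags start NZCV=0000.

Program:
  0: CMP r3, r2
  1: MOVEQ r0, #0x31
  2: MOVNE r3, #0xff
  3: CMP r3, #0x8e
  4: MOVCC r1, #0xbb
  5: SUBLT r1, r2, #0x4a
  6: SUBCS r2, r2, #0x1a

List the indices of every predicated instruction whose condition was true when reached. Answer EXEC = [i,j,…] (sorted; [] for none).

EXEC = [2,6]

[0] flags=0000 → (cmp)
[1] flags=0000 EQ?F → skip
[2] flags=0000 NE?T → r3=0xff
[3] flags=0010 → (cmp)
[4] flags=0010 CC?F → skip
[5] flags=0010 LT?F → skip
[6] flags=0010 CS?T → r2=0xc2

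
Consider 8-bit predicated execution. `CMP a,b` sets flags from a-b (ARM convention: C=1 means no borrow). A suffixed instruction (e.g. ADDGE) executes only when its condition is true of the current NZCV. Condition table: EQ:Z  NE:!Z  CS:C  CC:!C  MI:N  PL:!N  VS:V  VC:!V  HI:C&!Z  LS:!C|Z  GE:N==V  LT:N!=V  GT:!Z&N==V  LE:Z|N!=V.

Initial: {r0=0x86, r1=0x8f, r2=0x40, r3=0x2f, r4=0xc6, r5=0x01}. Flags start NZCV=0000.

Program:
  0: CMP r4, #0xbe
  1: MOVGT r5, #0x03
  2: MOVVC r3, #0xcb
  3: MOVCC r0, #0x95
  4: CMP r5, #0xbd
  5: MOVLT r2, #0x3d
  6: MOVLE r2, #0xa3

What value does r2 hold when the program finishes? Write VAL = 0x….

0: ✓ CMP  NZCV=0010
1: ✓ MOVGT  r5←0x03
2: ✓ MOVVC  r3←0xcb
3: · MOVCC
4: ✓ CMP  NZCV=0000
5: · MOVLT
6: · MOVLE

VAL = 0x40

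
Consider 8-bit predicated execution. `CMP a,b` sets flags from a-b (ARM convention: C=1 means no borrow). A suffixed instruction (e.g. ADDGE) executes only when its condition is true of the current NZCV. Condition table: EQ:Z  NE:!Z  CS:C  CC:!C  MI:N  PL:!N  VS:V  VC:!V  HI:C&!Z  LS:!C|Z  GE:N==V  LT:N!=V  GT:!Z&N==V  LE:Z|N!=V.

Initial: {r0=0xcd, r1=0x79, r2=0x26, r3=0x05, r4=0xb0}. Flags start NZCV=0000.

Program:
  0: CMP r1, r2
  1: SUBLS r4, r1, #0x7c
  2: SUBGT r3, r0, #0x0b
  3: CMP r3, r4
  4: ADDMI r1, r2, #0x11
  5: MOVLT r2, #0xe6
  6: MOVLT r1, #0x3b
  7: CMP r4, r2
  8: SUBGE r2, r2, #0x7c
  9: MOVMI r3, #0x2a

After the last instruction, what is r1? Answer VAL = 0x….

VAL = 0x79

[0] flags=0010 → (cmp)
[1] flags=0010 LS?F → skip
[2] flags=0010 GT?T → r3=0xc2
[3] flags=0010 → (cmp)
[4] flags=0010 MI?F → skip
[5] flags=0010 LT?F → skip
[6] flags=0010 LT?F → skip
[7] flags=1010 → (cmp)
[8] flags=1010 GE?F → skip
[9] flags=1010 MI?T → r3=0x2a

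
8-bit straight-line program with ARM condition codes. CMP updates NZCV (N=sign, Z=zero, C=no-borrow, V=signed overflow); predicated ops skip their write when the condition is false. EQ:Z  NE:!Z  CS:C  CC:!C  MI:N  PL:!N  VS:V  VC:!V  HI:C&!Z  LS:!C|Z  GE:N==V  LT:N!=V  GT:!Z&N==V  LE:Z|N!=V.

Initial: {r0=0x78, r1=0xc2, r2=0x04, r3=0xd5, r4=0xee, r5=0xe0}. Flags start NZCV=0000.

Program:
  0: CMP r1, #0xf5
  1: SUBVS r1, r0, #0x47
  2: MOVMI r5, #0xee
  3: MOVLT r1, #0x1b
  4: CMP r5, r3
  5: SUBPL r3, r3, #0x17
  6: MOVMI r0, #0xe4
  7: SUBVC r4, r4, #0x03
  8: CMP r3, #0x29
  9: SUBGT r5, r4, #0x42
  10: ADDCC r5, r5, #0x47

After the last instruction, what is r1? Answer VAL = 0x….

0: ✓ CMP  NZCV=1000
1: · SUBVS
2: ✓ MOVMI  r5←0xee
3: ✓ MOVLT  r1←0x1b
4: ✓ CMP  NZCV=0010
5: ✓ SUBPL  r3←0xbe
6: · MOVMI
7: ✓ SUBVC  r4←0xeb
8: ✓ CMP  NZCV=1010
9: · SUBGT
10: · ADDCC

VAL = 0x1b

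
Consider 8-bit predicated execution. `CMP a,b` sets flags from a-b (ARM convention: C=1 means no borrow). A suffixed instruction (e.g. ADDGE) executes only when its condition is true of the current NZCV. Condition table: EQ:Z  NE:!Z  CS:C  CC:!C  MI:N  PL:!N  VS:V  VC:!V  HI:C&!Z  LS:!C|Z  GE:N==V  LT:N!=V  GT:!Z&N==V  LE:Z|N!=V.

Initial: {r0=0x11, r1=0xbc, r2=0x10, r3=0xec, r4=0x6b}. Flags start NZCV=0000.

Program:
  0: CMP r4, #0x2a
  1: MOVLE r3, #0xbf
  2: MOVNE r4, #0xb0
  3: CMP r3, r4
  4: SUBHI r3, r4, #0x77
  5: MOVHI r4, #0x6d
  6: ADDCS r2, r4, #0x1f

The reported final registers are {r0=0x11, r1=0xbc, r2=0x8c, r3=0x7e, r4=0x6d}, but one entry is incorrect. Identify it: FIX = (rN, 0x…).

FIX = (r3, 0x39)

0: ✓ CMP  NZCV=0010
1: · MOVLE
2: ✓ MOVNE  r4←0xb0
3: ✓ CMP  NZCV=0010
4: ✓ SUBHI  r3←0x39
5: ✓ MOVHI  r4←0x6d
6: ✓ ADDCS  r2←0x8c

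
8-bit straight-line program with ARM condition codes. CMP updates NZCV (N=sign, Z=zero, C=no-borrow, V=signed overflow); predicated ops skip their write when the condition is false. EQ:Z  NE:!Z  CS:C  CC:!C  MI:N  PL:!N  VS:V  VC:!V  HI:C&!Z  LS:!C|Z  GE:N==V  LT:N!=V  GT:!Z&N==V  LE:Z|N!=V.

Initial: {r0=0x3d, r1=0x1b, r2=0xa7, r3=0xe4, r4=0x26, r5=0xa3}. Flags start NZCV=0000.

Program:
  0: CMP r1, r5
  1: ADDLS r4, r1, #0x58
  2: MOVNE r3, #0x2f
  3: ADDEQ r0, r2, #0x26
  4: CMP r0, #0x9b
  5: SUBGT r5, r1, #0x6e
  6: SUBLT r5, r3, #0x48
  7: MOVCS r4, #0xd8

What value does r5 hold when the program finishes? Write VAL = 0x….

[0] flags=0000 → (cmp)
[1] flags=0000 LS?T → r4=0x73
[2] flags=0000 NE?T → r3=0x2f
[3] flags=0000 EQ?F → skip
[4] flags=1001 → (cmp)
[5] flags=1001 GT?T → r5=0xad
[6] flags=1001 LT?F → skip
[7] flags=1001 CS?F → skip

VAL = 0xad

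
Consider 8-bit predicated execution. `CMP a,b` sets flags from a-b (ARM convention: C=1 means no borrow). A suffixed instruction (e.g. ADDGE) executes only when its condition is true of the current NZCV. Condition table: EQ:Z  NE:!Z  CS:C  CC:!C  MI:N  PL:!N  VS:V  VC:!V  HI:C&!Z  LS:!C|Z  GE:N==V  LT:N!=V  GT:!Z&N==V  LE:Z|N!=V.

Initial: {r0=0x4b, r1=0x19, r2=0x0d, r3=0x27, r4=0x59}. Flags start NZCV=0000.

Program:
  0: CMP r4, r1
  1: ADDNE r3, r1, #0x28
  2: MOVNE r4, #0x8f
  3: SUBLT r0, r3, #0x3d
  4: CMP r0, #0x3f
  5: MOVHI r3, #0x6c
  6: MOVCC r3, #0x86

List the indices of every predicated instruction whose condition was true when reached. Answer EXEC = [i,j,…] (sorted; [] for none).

EXEC = [1,2,5]

0: ✓ CMP  NZCV=0010
1: ✓ ADDNE  r3←0x41
2: ✓ MOVNE  r4←0x8f
3: · SUBLT
4: ✓ CMP  NZCV=0010
5: ✓ MOVHI  r3←0x6c
6: · MOVCC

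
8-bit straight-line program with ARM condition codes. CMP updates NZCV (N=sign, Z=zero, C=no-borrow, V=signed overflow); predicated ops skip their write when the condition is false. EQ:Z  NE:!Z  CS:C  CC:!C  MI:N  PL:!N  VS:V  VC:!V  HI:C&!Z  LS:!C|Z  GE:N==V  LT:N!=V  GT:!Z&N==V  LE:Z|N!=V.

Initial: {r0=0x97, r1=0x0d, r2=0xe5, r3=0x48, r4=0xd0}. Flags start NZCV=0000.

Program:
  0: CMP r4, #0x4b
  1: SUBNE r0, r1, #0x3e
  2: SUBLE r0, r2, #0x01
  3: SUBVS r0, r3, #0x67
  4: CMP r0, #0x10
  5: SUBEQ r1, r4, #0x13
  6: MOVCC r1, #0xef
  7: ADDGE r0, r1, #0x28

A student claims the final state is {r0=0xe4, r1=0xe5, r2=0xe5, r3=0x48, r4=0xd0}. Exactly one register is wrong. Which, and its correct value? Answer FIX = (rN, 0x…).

[0] flags=1010 → (cmp)
[1] flags=1010 NE?T → r0=0xcf
[2] flags=1010 LE?T → r0=0xe4
[3] flags=1010 VS?F → skip
[4] flags=1010 → (cmp)
[5] flags=1010 EQ?F → skip
[6] flags=1010 CC?F → skip
[7] flags=1010 GE?F → skip

FIX = (r1, 0x0d)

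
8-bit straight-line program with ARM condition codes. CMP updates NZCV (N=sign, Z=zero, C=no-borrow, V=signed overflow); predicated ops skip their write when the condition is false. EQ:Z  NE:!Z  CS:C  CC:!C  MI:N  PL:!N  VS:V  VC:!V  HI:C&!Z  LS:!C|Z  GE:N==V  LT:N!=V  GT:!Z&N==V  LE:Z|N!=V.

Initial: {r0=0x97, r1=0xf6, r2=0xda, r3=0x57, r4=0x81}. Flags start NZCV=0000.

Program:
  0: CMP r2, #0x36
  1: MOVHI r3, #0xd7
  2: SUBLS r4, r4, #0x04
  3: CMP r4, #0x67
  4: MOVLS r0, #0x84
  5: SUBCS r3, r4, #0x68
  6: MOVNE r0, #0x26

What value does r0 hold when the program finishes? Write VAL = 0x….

0: ✓ CMP  NZCV=1010
1: ✓ MOVHI  r3←0xd7
2: · SUBLS
3: ✓ CMP  NZCV=0011
4: · MOVLS
5: ✓ SUBCS  r3←0x19
6: ✓ MOVNE  r0←0x26

VAL = 0x26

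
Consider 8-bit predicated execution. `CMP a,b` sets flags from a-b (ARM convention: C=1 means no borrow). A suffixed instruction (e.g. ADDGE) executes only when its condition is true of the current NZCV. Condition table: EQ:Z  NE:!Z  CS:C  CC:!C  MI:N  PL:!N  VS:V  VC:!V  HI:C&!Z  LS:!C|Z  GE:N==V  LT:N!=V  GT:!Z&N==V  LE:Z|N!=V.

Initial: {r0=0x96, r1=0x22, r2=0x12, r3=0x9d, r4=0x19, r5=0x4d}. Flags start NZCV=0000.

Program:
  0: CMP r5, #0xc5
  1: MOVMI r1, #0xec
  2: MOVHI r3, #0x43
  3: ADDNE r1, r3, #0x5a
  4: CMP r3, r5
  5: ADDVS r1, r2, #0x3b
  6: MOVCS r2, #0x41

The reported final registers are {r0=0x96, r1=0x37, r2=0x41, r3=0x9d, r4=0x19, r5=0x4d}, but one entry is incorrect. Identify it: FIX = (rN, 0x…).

FIX = (r1, 0x4d)

0: ✓ CMP  NZCV=1001
1: ✓ MOVMI  r1←0xec
2: · MOVHI
3: ✓ ADDNE  r1←0xf7
4: ✓ CMP  NZCV=0011
5: ✓ ADDVS  r1←0x4d
6: ✓ MOVCS  r2←0x41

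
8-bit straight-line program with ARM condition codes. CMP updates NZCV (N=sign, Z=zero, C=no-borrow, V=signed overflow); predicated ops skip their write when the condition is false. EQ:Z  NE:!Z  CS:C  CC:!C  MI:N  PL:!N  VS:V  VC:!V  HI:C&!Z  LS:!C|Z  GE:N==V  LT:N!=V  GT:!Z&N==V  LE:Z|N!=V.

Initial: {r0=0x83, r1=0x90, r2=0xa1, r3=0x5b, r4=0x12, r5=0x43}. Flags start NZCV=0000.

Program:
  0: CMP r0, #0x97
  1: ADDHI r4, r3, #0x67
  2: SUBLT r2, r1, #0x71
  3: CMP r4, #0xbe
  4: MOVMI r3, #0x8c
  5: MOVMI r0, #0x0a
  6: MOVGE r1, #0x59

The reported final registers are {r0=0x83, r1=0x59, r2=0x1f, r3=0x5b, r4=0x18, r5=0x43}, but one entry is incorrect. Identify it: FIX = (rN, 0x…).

0: ✓ CMP  NZCV=1000
1: · ADDHI
2: ✓ SUBLT  r2←0x1f
3: ✓ CMP  NZCV=0000
4: · MOVMI
5: · MOVMI
6: ✓ MOVGE  r1←0x59

FIX = (r4, 0x12)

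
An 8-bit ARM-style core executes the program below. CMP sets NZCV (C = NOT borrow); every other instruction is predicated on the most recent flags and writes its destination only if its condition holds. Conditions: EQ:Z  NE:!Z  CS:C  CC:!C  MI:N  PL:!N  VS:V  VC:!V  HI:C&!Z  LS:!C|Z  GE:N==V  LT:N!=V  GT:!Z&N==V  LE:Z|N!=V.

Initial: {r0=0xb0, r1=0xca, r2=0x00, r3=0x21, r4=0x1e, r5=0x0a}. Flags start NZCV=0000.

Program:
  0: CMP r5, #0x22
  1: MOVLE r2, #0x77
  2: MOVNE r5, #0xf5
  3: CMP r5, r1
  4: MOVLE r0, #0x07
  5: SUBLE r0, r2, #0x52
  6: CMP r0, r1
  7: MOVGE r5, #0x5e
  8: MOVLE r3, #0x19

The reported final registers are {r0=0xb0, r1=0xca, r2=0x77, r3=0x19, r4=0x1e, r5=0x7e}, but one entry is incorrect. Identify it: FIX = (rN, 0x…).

FIX = (r5, 0xf5)

[0] flags=1000 → (cmp)
[1] flags=1000 LE?T → r2=0x77
[2] flags=1000 NE?T → r5=0xf5
[3] flags=0010 → (cmp)
[4] flags=0010 LE?F → skip
[5] flags=0010 LE?F → skip
[6] flags=1000 → (cmp)
[7] flags=1000 GE?F → skip
[8] flags=1000 LE?T → r3=0x19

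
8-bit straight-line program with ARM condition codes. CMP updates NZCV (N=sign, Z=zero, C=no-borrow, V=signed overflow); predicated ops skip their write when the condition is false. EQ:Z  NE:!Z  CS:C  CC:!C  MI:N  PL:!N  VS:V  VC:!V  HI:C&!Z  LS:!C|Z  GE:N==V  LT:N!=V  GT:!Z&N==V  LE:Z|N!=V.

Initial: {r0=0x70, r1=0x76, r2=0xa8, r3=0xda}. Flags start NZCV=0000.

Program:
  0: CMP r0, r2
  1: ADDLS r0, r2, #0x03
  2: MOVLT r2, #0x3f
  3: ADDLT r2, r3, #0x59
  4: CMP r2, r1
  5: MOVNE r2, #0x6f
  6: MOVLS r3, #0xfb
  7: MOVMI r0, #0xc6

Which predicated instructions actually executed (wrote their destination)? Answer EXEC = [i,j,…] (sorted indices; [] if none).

EXEC = [1,5]

[0] flags=1001 → (cmp)
[1] flags=1001 LS?T → r0=0xab
[2] flags=1001 LT?F → skip
[3] flags=1001 LT?F → skip
[4] flags=0011 → (cmp)
[5] flags=0011 NE?T → r2=0x6f
[6] flags=0011 LS?F → skip
[7] flags=0011 MI?F → skip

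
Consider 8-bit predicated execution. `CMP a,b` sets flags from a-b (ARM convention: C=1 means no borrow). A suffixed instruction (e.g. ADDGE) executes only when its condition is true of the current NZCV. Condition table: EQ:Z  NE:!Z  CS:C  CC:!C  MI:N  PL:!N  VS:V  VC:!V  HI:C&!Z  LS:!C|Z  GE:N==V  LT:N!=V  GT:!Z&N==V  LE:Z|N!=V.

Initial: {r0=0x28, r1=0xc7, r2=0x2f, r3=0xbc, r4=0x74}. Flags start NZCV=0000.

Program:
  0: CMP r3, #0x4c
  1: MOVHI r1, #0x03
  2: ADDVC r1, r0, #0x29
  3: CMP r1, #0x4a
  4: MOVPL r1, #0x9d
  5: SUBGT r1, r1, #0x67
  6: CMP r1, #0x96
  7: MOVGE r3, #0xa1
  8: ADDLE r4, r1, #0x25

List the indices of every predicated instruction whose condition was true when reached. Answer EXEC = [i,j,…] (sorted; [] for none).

EXEC = [1,7]

[0] flags=0011 → (cmp)
[1] flags=0011 HI?T → r1=0x03
[2] flags=0011 VC?F → skip
[3] flags=1000 → (cmp)
[4] flags=1000 PL?F → skip
[5] flags=1000 GT?F → skip
[6] flags=0000 → (cmp)
[7] flags=0000 GE?T → r3=0xa1
[8] flags=0000 LE?F → skip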